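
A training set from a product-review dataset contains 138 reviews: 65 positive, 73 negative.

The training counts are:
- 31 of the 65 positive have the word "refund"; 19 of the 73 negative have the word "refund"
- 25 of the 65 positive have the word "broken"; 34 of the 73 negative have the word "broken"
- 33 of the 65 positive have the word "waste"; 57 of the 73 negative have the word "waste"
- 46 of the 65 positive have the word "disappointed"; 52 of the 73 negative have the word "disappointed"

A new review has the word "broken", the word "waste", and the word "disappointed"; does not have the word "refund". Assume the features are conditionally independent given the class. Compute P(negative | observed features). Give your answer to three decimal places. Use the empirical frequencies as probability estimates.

0.749

positive: (65/138) × (34/65) × (25/65) × (33/65) × (46/65) ≈ 0.0340464
negative: (73/138) × (54/73) × (34/73) × (57/73) × (52/73) ≈ 0.101369
P(negative | x) = 0.101369 / 0.1354154 ≈ 0.749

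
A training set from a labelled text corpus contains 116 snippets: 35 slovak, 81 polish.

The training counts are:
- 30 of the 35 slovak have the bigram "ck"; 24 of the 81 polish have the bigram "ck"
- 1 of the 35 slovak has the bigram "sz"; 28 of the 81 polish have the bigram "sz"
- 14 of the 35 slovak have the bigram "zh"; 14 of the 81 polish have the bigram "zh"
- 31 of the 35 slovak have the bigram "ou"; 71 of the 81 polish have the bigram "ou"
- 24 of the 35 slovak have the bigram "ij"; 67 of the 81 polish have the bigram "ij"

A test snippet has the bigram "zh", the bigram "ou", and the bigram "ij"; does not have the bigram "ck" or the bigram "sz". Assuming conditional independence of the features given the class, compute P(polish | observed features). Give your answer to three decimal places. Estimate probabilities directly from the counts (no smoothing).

0.798

slovak: (35/116) × (5/35) × (34/35) × (14/35) × (31/35) × (24/35) ≈ 0.0101723
polish: (81/116) × (57/81) × (53/81) × (14/81) × (71/81) × (67/81) ≈ 0.0402915
P(polish | x) = 0.0402915 / 0.0504638 ≈ 0.798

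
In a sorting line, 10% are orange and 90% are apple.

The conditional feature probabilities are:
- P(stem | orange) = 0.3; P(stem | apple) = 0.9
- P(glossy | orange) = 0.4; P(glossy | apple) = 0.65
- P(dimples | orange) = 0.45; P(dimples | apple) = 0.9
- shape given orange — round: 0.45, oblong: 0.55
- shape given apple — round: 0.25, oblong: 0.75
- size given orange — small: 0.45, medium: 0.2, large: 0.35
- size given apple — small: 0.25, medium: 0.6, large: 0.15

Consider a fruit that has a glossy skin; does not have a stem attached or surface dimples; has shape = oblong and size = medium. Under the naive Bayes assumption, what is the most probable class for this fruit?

orange: 0.1 × (1−0.3) × 0.4 × (1−0.45) × 0.55 × 0.2 = 0.001694
apple: 0.9 × (1−0.9) × 0.65 × (1−0.9) × 0.75 × 0.6 = 0.0026325
Highest score → apple.

apple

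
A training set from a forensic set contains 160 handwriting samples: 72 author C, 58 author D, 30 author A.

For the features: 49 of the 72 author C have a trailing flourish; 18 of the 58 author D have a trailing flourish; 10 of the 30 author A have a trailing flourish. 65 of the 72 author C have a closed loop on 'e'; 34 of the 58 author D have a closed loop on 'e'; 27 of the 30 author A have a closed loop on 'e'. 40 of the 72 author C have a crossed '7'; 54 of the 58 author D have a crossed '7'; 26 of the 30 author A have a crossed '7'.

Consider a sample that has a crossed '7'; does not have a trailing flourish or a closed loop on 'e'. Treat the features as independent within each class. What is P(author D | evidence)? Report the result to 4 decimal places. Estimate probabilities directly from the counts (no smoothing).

0.8382

author C: (72/160) × (23/72) × (7/72) × (40/72) ≈ 0.00776427
author D: (58/160) × (40/58) × (24/58) × (54/58) ≈ 0.0963139
author A: (30/160) × (20/30) × (3/30) × (26/30) ≈ 0.0108333
P(author D | x) = 0.0963139 / 0.11491147 ≈ 0.8382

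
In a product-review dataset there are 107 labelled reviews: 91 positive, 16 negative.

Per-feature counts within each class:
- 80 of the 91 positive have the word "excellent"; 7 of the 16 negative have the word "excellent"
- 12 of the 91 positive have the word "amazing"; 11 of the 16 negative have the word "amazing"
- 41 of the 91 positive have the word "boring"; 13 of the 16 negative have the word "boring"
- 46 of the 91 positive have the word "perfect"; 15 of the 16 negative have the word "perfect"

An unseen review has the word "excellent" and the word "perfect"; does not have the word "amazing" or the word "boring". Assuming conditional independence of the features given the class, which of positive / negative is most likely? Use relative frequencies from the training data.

positive

positive: (91/107) × (80/91) × (79/91) × (50/91) × (46/91) ≈ 0.180276
negative: (16/107) × (7/16) × (5/16) × (3/16) × (15/16) ≈ 0.00359366
Highest score → positive.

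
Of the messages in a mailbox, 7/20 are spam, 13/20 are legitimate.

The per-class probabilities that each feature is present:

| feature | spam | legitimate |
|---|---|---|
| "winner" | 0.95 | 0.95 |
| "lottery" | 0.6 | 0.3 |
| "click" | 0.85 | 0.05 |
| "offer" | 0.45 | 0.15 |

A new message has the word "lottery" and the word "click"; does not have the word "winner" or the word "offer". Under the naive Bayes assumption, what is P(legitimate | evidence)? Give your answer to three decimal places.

0.078

spam: 0.35 × (1−0.95) × 0.6 × 0.85 × (1−0.45) = 0.00490875
legitimate: 0.65 × (1−0.95) × 0.3 × 0.05 × (1−0.15) = 0.000414375
P(legitimate | x) = 0.000414375 / 0.005323125 ≈ 0.078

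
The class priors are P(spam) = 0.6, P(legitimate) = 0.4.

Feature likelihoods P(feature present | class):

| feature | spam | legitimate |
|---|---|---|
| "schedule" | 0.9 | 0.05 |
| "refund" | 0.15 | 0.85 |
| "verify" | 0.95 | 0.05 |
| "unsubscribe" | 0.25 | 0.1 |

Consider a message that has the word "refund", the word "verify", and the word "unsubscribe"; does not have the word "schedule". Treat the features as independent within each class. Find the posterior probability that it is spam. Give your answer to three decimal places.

spam: 0.6 × (1−0.9) × 0.15 × 0.95 × 0.25 = 0.0021375
legitimate: 0.4 × (1−0.05) × 0.85 × 0.05 × 0.1 = 0.001615
P(spam | x) = 0.0021375 / 0.0037525 ≈ 0.570

0.570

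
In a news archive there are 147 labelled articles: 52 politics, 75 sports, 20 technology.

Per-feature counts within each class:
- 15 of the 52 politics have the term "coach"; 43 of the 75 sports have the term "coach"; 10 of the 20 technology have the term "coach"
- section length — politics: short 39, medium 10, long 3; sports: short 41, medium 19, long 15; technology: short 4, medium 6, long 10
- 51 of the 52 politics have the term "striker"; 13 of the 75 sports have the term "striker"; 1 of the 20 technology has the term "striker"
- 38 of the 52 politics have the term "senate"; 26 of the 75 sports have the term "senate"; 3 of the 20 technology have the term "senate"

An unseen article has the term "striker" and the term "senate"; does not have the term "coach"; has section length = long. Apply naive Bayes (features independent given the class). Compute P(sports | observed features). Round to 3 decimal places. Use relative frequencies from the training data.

politics: (52/147) × (37/52) × (3/52) × (51/52) × (38/52) ≈ 0.0104076
sports: (75/147) × (32/75) × (15/75) × (13/75) × (26/75) ≈ 0.00261611
technology: (20/147) × (10/20) × (10/20) × (1/20) × (3/20) ≈ 0.000255102
P(sports | x) = 0.00261611 / 0.013278812 ≈ 0.197

0.197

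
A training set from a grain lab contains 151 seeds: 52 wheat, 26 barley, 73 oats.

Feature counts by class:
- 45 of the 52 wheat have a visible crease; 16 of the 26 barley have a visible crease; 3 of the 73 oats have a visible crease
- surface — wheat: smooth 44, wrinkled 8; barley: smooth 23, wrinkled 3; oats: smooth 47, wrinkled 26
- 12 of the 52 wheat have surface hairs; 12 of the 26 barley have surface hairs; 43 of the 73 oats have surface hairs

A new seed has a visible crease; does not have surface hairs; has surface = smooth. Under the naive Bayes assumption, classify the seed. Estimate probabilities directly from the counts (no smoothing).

wheat: (52/151) × (45/52) × (44/52) × (40/52) ≈ 0.193973
barley: (26/151) × (16/26) × (23/26) × (14/26) ≈ 0.0504722
oats: (73/151) × (3/73) × (47/73) × (30/73) ≈ 0.00525675
Highest score → wheat.

wheat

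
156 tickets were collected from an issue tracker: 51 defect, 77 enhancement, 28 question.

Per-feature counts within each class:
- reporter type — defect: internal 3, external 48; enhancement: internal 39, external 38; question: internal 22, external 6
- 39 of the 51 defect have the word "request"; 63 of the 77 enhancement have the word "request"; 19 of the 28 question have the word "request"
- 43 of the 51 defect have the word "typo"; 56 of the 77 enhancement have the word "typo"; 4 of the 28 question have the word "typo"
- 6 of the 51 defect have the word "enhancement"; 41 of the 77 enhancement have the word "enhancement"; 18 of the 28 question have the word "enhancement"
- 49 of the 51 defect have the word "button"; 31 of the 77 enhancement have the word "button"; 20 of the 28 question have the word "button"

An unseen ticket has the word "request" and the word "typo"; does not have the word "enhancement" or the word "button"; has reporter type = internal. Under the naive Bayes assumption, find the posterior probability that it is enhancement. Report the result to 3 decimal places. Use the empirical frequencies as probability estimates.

defect: (51/156) × (3/51) × (39/51) × (43/51) × (45/51) × (2/51) ≈ 0.000429034
enhancement: (77/156) × (39/77) × (63/77) × (56/77) × (36/77) × (46/77) ≈ 0.0415495
question: (28/156) × (22/28) × (19/28) × (4/28) × (10/28) × (8/28) ≈ 0.00139498
P(enhancement | x) = 0.0415495 / 0.043373514 ≈ 0.958

0.958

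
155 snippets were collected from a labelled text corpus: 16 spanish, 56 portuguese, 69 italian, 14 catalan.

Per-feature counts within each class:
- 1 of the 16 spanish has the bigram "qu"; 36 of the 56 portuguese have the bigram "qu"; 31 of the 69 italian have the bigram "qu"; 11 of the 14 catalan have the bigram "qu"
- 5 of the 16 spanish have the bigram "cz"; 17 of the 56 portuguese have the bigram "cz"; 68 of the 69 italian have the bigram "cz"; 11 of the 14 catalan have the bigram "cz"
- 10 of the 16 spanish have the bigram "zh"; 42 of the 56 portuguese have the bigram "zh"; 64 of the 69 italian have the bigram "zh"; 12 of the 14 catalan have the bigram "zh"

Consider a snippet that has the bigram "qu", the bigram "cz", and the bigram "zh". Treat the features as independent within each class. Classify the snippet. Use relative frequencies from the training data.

spanish: (16/155) × (1/16) × (5/16) × (10/16) ≈ 0.00126008
portuguese: (56/155) × (36/56) × (17/56) × (42/56) ≈ 0.0528802
italian: (69/155) × (31/69) × (68/69) × (64/69) ≈ 0.182819
catalan: (14/155) × (11/14) × (11/14) × (12/14) ≈ 0.0477946
Highest score → italian.

italian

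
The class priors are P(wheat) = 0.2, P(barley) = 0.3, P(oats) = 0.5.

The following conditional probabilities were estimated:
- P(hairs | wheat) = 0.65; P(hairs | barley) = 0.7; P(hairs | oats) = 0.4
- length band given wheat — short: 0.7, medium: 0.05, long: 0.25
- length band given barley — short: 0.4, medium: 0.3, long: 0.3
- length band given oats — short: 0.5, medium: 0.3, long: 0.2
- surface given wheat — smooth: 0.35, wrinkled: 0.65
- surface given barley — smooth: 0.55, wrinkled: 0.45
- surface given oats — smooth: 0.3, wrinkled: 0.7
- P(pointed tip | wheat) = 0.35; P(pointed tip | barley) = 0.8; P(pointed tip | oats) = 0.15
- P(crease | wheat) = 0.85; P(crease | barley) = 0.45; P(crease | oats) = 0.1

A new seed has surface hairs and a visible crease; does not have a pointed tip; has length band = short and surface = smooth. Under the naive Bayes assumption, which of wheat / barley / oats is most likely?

wheat: 0.2 × 0.65 × 0.7 × 0.35 × (1−0.35) × 0.85 = 0.017597125
barley: 0.3 × 0.7 × 0.4 × 0.55 × (1−0.8) × 0.45 = 0.004158
oats: 0.5 × 0.4 × 0.5 × 0.3 × (1−0.15) × 0.1 = 0.00255
Highest score → wheat.

wheat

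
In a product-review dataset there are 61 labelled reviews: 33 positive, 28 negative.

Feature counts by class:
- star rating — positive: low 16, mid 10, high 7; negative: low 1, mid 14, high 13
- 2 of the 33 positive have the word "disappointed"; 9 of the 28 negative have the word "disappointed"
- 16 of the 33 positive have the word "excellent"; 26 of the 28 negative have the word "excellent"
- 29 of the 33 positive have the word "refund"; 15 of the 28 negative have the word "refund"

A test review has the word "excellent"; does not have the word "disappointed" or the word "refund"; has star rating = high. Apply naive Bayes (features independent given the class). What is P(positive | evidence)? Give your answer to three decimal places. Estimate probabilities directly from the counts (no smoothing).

0.092

positive: (33/61) × (7/33) × (31/33) × (16/33) × (4/33) ≈ 0.00633531
negative: (28/61) × (13/28) × (19/28) × (26/28) × (13/28) ≈ 0.0623462
P(positive | x) = 0.00633531 / 0.06868151 ≈ 0.092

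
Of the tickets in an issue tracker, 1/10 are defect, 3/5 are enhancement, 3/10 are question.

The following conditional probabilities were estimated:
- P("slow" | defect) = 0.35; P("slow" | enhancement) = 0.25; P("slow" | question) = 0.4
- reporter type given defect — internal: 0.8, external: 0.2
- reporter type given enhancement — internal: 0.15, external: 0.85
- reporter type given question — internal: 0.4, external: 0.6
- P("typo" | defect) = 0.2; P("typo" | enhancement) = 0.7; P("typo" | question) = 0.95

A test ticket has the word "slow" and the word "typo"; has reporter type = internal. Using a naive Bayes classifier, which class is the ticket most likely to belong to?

question

defect: 0.1 × 0.35 × 0.8 × 0.2 = 0.0056
enhancement: 0.6 × 0.25 × 0.15 × 0.7 = 0.01575
question: 0.3 × 0.4 × 0.4 × 0.95 = 0.0456
Highest score → question.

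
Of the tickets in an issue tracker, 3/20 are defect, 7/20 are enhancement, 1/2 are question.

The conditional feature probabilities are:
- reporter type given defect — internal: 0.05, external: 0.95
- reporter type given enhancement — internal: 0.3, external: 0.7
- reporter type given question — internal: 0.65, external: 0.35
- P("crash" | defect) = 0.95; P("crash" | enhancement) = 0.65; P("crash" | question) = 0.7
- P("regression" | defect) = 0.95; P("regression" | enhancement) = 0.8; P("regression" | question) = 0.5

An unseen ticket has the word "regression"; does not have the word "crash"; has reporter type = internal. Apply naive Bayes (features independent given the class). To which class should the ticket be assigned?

question

defect: 0.15 × 0.05 × (1−0.95) × 0.95 = 0.00035625
enhancement: 0.35 × 0.3 × (1−0.65) × 0.8 = 0.0294
question: 0.5 × 0.65 × (1−0.7) × 0.5 = 0.04875
Highest score → question.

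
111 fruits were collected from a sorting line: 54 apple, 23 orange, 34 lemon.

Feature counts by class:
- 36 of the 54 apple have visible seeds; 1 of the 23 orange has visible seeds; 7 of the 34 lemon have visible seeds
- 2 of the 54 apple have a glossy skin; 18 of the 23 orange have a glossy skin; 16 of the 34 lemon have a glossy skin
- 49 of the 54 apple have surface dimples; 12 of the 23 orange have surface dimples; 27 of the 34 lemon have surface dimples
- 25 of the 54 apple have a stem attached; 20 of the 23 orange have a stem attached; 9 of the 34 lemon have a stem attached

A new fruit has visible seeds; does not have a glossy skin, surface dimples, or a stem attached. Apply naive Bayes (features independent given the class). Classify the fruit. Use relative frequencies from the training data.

apple: (54/111) × (36/54) × (52/54) × (5/54) × (29/54) ≈ 0.0155299
orange: (23/111) × (1/23) × (5/23) × (11/23) × (3/23) ≈ 0.000122174
lemon: (34/111) × (7/34) × (18/34) × (7/34) × (25/34) ≈ 0.00505416
Highest score → apple.

apple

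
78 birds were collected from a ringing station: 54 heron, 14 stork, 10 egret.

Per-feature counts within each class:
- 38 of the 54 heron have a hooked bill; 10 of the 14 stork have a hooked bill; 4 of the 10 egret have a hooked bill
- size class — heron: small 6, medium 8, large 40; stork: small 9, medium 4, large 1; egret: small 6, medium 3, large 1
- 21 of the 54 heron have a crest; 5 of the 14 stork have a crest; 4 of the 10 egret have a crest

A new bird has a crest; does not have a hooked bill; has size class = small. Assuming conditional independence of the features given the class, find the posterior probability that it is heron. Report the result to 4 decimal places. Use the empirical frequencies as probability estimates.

heron: (54/78) × (16/54) × (6/54) × (21/54) ≈ 0.00886356
stork: (14/78) × (4/14) × (9/14) × (5/14) ≈ 0.0117739
egret: (10/78) × (6/10) × (6/10) × (4/10) ≈ 0.0184615
P(heron | x) = 0.00886356 / 0.03909896 ≈ 0.2267

0.2267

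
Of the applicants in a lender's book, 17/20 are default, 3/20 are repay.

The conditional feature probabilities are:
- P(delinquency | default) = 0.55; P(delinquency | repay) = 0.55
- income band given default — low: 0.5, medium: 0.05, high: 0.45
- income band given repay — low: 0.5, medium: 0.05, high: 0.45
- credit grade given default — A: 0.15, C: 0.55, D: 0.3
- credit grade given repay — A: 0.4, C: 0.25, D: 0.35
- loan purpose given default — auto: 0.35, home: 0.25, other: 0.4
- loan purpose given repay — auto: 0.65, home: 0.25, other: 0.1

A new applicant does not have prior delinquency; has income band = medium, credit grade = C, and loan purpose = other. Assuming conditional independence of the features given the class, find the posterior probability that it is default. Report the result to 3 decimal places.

0.980

default: 0.85 × (1−0.55) × 0.05 × 0.55 × 0.4 = 0.0042075
repay: 0.15 × (1−0.55) × 0.05 × 0.25 × 0.1 = 0.000084375
P(default | x) = 0.0042075 / 0.004291875 ≈ 0.980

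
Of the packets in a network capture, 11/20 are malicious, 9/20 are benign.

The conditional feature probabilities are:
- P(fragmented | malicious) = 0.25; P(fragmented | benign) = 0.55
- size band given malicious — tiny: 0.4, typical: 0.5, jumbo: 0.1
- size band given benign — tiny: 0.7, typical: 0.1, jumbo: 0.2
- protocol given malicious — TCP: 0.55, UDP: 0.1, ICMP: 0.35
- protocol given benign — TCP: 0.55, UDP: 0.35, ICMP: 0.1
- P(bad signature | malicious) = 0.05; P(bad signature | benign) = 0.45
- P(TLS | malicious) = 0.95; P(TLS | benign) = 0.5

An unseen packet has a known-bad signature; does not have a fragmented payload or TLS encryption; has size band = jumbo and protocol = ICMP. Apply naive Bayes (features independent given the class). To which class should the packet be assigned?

malicious: 0.55 × (1−0.25) × 0.1 × 0.35 × 0.05 × (1−0.95) = 0.00003609375
benign: 0.45 × (1−0.55) × 0.2 × 0.1 × 0.45 × (1−0.5) = 0.00091125
Highest score → benign.

benign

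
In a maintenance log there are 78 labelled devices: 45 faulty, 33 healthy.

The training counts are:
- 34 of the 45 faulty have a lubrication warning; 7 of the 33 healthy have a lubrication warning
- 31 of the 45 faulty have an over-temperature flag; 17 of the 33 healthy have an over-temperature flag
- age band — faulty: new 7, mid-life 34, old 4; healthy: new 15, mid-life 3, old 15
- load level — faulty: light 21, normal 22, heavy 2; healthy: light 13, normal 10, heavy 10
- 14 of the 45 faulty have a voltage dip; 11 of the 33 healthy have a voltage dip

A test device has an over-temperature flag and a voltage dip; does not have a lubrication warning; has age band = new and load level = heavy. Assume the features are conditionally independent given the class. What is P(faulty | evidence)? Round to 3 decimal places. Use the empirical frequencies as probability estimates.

faulty: (45/78) × (11/45) × (31/45) × (7/45) × (2/45) × (14/45) ≈ 0.000208961
healthy: (33/78) × (26/33) × (17/33) × (15/33) × (10/33) × (11/33) ≈ 0.00788417
P(faulty | x) = 0.000208961 / 0.008093131 ≈ 0.026

0.026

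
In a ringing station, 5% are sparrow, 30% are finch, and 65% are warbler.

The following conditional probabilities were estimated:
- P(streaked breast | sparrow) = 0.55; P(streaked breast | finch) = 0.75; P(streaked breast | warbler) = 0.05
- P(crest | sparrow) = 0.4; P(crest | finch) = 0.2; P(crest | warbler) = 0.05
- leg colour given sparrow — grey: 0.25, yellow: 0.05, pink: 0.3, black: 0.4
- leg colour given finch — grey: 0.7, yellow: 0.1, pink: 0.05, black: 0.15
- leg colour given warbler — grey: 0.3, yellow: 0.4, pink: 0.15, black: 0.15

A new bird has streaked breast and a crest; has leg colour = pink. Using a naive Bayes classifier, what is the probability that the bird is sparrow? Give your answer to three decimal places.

sparrow: 0.05 × 0.55 × 0.4 × 0.3 = 0.0033
finch: 0.3 × 0.75 × 0.2 × 0.05 = 0.00225
warbler: 0.65 × 0.05 × 0.05 × 0.15 = 0.00024375
P(sparrow | x) = 0.0033 / 0.00579375 ≈ 0.570

0.570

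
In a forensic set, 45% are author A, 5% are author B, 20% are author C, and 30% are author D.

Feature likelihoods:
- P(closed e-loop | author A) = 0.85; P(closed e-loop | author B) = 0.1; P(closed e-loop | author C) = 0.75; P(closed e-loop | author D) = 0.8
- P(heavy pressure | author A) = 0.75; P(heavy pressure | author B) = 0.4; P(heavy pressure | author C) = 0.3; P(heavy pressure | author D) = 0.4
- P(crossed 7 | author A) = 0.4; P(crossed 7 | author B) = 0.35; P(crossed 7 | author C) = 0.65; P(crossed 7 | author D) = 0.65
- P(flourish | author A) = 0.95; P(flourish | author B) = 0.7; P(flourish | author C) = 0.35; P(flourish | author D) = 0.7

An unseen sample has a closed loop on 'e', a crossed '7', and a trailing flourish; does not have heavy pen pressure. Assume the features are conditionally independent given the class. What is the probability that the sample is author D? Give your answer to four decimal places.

0.5180

author A: 0.45 × 0.85 × (1−0.75) × 0.4 × 0.95 = 0.0363375
author B: 0.05 × 0.1 × (1−0.4) × 0.35 × 0.7 = 0.000735
author C: 0.2 × 0.75 × (1−0.3) × 0.65 × 0.35 = 0.0238875
author D: 0.3 × 0.8 × (1−0.4) × 0.65 × 0.7 = 0.06552
P(author D | x) = 0.06552 / 0.12648 ≈ 0.5180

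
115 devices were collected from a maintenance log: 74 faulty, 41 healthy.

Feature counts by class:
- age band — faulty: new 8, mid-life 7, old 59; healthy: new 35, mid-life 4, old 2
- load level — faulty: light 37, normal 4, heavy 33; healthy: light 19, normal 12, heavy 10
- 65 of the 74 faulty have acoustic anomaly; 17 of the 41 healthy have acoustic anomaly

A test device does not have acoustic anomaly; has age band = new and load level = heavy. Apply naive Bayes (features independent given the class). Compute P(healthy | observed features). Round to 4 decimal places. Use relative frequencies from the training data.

0.9201

faulty: (74/115) × (8/74) × (33/74) × (9/74) ≈ 0.00377299
healthy: (41/115) × (35/41) × (10/41) × (24/41) ≈ 0.0434524
P(healthy | x) = 0.0434524 / 0.04722539 ≈ 0.9201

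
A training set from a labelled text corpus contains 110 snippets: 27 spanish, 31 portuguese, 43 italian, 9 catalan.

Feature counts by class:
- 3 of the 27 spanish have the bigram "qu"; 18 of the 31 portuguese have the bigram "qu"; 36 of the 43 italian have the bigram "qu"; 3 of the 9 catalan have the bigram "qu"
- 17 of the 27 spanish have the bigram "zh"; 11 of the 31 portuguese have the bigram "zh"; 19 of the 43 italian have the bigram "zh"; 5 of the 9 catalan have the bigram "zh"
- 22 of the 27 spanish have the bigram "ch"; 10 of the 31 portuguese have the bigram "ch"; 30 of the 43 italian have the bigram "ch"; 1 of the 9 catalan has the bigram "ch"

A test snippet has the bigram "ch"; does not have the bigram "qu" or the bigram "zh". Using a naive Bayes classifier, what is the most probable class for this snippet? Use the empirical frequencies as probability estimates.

spanish: (27/110) × (24/27) × (10/27) × (22/27) ≈ 0.0658436
portuguese: (31/110) × (13/31) × (20/31) × (10/31) ≈ 0.0245956
italian: (43/110) × (7/43) × (24/43) × (30/43) ≈ 0.02478
catalan: (9/110) × (6/9) × (4/9) × (1/9) ≈ 0.0026936
Highest score → spanish.

spanish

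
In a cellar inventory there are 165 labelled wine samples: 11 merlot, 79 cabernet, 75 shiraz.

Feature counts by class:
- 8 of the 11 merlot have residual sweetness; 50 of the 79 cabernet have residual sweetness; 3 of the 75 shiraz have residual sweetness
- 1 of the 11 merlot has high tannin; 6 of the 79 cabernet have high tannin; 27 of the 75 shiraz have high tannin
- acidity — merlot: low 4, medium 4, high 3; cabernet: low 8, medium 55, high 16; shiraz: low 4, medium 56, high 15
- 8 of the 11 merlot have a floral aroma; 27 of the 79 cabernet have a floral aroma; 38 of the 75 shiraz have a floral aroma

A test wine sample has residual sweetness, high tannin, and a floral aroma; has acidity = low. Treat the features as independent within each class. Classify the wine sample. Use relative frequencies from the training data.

merlot

merlot: (11/165) × (8/11) × (1/11) × (4/11) × (8/11) ≈ 0.00116568
cabernet: (79/165) × (50/79) × (6/79) × (8/79) × (27/79) ≈ 0.000796544
shiraz: (75/165) × (3/75) × (27/75) × (4/75) × (38/75) ≈ 0.000176873
Highest score → merlot.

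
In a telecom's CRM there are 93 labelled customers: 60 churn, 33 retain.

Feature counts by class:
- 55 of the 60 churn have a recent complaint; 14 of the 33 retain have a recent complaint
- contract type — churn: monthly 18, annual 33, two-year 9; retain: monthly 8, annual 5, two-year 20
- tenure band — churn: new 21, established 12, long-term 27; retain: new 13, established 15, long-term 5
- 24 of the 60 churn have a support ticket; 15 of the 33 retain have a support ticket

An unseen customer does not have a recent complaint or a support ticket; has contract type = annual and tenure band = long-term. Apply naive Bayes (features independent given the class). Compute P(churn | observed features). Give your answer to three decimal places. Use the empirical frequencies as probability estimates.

churn: (60/93) × (5/60) × (33/60) × (27/60) × (36/60) ≈ 0.00798387
retain: (33/93) × (19/33) × (5/33) × (5/33) × (18/33) ≈ 0.00255824
P(churn | x) = 0.00798387 / 0.01054211 ≈ 0.757

0.757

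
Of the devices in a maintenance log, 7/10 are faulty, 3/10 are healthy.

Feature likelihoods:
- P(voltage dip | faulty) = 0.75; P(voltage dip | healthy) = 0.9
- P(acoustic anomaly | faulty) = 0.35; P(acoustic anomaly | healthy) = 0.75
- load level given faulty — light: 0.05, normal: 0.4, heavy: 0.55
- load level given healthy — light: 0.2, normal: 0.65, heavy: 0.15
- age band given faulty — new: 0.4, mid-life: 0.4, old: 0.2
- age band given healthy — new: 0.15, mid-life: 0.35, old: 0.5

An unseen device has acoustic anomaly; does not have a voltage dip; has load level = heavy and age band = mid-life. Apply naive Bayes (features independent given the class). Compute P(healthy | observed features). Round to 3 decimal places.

0.081

faulty: 0.7 × (1−0.75) × 0.35 × 0.55 × 0.4 = 0.013475
healthy: 0.3 × (1−0.9) × 0.75 × 0.15 × 0.35 = 0.00118125
P(healthy | x) = 0.00118125 / 0.01465625 ≈ 0.081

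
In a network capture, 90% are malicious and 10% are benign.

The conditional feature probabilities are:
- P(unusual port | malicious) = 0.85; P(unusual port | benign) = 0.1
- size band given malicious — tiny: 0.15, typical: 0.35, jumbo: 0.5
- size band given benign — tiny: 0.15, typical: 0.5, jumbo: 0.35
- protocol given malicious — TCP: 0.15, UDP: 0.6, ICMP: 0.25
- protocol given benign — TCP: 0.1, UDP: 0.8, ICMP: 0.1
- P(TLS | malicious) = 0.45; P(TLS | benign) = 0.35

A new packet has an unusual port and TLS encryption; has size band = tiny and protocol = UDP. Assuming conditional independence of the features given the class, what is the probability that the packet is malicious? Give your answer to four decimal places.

0.9866

malicious: 0.9 × 0.85 × 0.15 × 0.6 × 0.45 = 0.0309825
benign: 0.1 × 0.1 × 0.15 × 0.8 × 0.35 = 0.00042
P(malicious | x) = 0.0309825 / 0.0314025 ≈ 0.9866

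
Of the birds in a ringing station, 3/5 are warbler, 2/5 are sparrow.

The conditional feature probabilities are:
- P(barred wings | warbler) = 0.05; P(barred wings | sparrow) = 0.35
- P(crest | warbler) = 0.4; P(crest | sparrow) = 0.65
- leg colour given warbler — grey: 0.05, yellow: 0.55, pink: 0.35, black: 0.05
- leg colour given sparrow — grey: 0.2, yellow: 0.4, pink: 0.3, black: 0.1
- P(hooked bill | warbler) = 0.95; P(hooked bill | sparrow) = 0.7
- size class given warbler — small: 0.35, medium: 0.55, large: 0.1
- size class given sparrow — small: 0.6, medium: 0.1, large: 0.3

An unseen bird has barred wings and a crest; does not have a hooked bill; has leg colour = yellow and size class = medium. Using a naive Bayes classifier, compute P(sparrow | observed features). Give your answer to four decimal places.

0.8575

warbler: 0.6 × 0.05 × 0.4 × 0.55 × (1−0.95) × 0.55 = 0.0001815
sparrow: 0.4 × 0.35 × 0.65 × 0.4 × (1−0.7) × 0.1 = 0.001092
P(sparrow | x) = 0.001092 / 0.0012735 ≈ 0.8575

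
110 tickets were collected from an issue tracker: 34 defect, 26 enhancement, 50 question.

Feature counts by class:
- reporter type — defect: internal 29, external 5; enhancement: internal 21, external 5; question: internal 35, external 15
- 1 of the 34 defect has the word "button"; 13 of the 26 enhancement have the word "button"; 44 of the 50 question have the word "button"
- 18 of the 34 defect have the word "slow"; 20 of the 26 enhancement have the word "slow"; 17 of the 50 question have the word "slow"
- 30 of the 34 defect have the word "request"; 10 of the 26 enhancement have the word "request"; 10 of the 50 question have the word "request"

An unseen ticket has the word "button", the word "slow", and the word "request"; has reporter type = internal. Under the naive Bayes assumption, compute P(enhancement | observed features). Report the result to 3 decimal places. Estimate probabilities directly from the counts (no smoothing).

defect: (34/110) × (29/34) × (1/34) × (18/34) × (30/34) ≈ 0.00362212
enhancement: (26/110) × (21/26) × (13/26) × (20/26) × (10/26) ≈ 0.028241
question: (50/110) × (35/50) × (44/50) × (17/50) × (10/50) = 0.01904
P(enhancement | x) = 0.028241 / 0.05090312 ≈ 0.555

0.555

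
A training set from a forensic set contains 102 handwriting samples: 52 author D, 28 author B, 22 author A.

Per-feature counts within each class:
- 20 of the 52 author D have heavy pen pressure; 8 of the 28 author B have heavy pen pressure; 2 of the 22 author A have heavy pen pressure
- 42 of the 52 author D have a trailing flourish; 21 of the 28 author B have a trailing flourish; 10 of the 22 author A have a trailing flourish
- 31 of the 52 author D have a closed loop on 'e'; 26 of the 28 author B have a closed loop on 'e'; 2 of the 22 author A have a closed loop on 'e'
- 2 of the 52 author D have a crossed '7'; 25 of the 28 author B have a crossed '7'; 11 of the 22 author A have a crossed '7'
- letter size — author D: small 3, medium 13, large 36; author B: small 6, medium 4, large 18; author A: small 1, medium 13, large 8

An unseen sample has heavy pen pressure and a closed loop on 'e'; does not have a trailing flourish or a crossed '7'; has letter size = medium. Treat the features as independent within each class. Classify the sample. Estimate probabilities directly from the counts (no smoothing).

author D

author D: (52/102) × (20/52) × (10/52) × (31/52) × (50/52) × (13/52) ≈ 0.0054037
author B: (28/102) × (8/28) × (7/28) × (26/28) × (3/28) × (4/28) ≈ 0.000278683
author A: (22/102) × (2/22) × (12/22) × (2/22) × (11/22) × (13/22) ≈ 0.000287267
Highest score → author D.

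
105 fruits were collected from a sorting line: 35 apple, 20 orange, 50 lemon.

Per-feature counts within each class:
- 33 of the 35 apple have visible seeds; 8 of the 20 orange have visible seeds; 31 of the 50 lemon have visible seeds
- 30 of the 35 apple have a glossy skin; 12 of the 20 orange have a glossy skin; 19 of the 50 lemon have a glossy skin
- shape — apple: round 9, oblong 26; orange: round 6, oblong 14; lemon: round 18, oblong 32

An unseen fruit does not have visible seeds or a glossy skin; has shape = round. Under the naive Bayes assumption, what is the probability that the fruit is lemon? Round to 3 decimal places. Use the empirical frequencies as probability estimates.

apple: (35/105) × (2/35) × (5/35) × (9/35) ≈ 0.000699708
orange: (20/105) × (12/20) × (8/20) × (6/20) ≈ 0.0137143
lemon: (50/105) × (19/50) × (31/50) × (18/50) ≈ 0.0403886
P(lemon | x) = 0.0403886 / 0.054802608 ≈ 0.737

0.737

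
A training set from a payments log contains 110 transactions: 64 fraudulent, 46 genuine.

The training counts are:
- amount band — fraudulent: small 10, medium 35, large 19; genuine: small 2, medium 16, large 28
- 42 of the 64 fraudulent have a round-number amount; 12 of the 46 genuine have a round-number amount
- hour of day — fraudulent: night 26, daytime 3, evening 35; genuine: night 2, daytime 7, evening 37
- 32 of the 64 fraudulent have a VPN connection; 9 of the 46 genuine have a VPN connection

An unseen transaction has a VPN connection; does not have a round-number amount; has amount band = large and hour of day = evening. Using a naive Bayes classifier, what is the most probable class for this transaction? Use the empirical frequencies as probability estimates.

fraudulent: (64/110) × (19/64) × (22/64) × (35/64) × (32/64) = 0.0162353515625
genuine: (46/110) × (28/46) × (34/46) × (37/46) × (9/46) ≈ 0.0296084
Highest score → genuine.

genuine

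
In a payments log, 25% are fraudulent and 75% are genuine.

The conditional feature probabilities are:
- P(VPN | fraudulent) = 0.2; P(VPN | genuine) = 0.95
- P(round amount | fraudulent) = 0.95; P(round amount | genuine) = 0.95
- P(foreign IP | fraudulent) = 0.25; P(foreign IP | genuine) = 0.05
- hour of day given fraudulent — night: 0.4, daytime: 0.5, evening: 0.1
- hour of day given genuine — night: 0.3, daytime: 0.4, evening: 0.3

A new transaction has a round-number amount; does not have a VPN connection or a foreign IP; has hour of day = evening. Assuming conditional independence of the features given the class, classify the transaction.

fraudulent

fraudulent: 0.25 × (1−0.2) × 0.95 × (1−0.25) × 0.1 = 0.01425
genuine: 0.75 × (1−0.95) × 0.95 × (1−0.05) × 0.3 = 0.010153125
Highest score → fraudulent.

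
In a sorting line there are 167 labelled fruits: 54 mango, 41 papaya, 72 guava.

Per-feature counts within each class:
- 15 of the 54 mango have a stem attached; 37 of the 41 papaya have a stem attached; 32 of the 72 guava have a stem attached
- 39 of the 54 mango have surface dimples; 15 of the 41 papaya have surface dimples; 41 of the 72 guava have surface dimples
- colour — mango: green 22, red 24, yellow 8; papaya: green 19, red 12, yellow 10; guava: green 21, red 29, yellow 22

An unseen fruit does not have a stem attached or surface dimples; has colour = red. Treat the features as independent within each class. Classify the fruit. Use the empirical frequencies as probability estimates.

mango: (54/167) × (39/54) × (15/54) × (24/54) ≈ 0.0288312
papaya: (41/167) × (4/41) × (26/41) × (12/41) ≈ 0.0044456
guava: (72/167) × (40/72) × (31/72) × (29/72) ≈ 0.0415373
Highest score → guava.

guava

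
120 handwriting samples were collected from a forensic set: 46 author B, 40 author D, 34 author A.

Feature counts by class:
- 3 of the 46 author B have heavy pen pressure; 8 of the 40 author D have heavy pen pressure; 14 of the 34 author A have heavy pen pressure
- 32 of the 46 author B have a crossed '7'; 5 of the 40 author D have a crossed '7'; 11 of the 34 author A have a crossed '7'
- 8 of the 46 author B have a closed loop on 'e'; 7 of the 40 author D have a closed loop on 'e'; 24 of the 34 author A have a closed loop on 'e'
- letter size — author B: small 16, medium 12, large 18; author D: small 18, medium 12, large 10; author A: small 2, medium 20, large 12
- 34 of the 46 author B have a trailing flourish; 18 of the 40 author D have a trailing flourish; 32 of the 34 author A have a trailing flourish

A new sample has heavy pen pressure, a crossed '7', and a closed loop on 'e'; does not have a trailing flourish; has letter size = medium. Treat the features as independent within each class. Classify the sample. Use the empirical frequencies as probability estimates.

author A

author B: (46/120) × (3/46) × (32/46) × (8/46) × (12/46) × (12/46) ≈ 0.000205831
author D: (40/120) × (8/40) × (5/40) × (7/40) × (12/40) × (22/40) = 0.000240625
author A: (34/120) × (14/34) × (11/34) × (24/34) × (20/34) × (2/34) ≈ 0.000921924
Highest score → author A.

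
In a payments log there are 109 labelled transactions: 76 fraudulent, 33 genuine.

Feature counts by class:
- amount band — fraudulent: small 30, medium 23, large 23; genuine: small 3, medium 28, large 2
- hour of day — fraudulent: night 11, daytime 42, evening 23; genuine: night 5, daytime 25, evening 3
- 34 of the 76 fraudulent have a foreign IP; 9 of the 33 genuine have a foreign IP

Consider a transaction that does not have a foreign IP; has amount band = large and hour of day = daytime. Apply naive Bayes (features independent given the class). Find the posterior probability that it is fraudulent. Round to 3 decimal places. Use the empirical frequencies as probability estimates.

fraudulent: (76/109) × (23/76) × (42/76) × (42/76) ≈ 0.0644426
genuine: (33/109) × (2/33) × (25/33) × (24/33) ≈ 0.0101094
P(fraudulent | x) = 0.0644426 / 0.074552 ≈ 0.864

0.864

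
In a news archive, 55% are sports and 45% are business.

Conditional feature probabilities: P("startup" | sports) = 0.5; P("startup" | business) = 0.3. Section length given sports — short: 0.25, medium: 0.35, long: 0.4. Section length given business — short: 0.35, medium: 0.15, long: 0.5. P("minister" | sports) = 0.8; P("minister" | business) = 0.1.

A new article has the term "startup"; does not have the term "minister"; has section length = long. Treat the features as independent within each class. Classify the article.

business

sports: 0.55 × 0.5 × 0.4 × (1−0.8) = 0.022
business: 0.45 × 0.3 × 0.5 × (1−0.1) = 0.06075
Highest score → business.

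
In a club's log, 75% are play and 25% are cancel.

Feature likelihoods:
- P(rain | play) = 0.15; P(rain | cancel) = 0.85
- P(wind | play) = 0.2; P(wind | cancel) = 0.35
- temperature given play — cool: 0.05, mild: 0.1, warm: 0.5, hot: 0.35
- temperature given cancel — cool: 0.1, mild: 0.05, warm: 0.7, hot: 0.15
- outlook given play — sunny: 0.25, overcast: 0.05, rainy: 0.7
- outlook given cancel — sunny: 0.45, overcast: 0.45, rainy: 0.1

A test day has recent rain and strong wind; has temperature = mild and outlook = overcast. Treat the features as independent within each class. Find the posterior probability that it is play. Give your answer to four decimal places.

play: 0.75 × 0.15 × 0.2 × 0.1 × 0.05 = 0.0001125
cancel: 0.25 × 0.85 × 0.35 × 0.05 × 0.45 = 0.0016734375
P(play | x) = 0.0001125 / 0.0017859375 ≈ 0.0630

0.0630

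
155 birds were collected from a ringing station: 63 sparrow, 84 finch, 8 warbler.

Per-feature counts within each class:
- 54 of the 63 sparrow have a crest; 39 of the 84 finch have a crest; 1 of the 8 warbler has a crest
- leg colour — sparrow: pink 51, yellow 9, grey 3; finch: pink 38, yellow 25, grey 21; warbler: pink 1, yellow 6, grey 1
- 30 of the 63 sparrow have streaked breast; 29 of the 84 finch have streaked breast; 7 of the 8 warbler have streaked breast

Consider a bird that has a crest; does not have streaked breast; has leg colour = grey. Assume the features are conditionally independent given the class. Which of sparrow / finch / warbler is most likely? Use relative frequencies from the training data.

sparrow: (63/155) × (54/63) × (3/63) × (33/63) ≈ 0.00868993
finch: (84/155) × (39/84) × (21/84) × (55/84) ≈ 0.0411866
warbler: (8/155) × (1/8) × (1/8) × (1/8) ≈ 0.000100806
Highest score → finch.

finch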